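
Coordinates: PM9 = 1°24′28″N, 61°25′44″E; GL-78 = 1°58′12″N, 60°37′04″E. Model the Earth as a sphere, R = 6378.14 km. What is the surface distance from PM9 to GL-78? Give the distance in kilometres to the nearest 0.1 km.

109.8 km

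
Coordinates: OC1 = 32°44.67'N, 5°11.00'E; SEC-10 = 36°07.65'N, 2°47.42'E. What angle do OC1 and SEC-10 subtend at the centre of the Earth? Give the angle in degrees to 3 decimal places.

OC1: φ = +32.74450°, λ = +5.18333°
SEC-10: φ = +36.12750°, λ = +2.79033°
Δφ = 3.3830°,  Δλ = -2.3930°
a = sin²(Δφ/2) + cos φ₁ cos φ₂ sin²(Δλ/2) = 0.001168
c = 2·arcsin(√a) = 0.068352 rad = 3.9163°

3.916°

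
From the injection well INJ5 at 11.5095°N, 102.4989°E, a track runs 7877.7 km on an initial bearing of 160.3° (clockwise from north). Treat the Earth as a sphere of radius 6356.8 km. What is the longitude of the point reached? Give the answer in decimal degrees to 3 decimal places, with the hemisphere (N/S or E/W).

δ = d/R = 7877.7/6356.8 = 1.239256 rad
φ₂ = arcsin(sin φ₁ cos δ + cos φ₁ sin δ cos θ)
   = arcsin(0.19953·0.32550 + 0.97989·0.94554·-0.94147) = -53.83804°
λ₂ = λ₁ + atan2(sin θ sin δ cos φ₁, cos δ − sin φ₁ sin φ₂) = 135.19408°

135.194°E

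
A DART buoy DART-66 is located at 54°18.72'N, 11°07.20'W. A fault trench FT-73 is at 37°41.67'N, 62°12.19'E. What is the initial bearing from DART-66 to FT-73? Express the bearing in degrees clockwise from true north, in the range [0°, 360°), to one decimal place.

77.2°

DART-66: φ = +54.31200°, λ = -11.12000°
FT-73: φ = +37.69450°, λ = +62.20317°
Δλ = 73.3232°
y = sin Δλ · cos φ₂ = 0.758000
x = cos φ₁ sin φ₂ − sin φ₁ cos φ₂ cos Δλ = 0.172270
θ = atan2(y, x) = 77.1959° → 77.1959° (mod 360°)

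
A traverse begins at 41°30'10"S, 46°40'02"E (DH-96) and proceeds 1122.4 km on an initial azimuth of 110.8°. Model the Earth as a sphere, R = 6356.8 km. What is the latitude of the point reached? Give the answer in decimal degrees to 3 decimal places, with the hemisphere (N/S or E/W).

44.352°S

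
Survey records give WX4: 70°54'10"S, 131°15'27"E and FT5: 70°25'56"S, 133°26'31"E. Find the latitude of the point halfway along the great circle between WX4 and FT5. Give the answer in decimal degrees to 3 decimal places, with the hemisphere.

WX4: φ = -70.90278°, λ = +131.25750°
FT5: φ = -70.43222°, λ = +133.44194°
Bx = cos φ₂ cos Δλ = 0.334678,  By = cos φ₂ sin Δλ = 0.012766
φₘ = atan2(sin φ₁ + sin φ₂, √((cos φ₁ + Bx)² + By²)) = -70.67075°
λₘ = λ₁ + atan2(By, cos φ₁ + Bx) = 132.36251°

70.671°S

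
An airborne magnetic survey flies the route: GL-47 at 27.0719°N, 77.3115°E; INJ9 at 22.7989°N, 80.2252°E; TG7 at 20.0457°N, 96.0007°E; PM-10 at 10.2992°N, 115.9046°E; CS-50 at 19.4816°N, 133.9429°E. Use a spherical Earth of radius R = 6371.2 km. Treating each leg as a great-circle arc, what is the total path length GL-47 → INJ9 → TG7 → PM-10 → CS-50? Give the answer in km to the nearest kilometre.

6799 km

GL-47→INJ9: c = 0.087673 rad, d = 558.58 km
INJ9→TG7: c = 0.260636 rad, d = 1660.56 km
TG7→PM-10: c = 0.375418 rad, d = 2391.87 km
PM-10→CS-50: c = 0.343459 rad, d = 2188.24 km
Total = 558.58 + 1660.56 + 2391.87 + 2188.24 = 6799.26 km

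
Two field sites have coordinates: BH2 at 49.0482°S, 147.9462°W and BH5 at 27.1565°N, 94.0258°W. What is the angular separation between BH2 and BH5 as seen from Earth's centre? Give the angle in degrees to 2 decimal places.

90.07°

Δφ = 76.2047°,  Δλ = 53.9204°
a = sin²(Δφ/2) + cos φ₁ cos φ₂ sin²(Δλ/2) = 0.500642
c = 2·arcsin(√a) = 1.572080 rad = 90.0735°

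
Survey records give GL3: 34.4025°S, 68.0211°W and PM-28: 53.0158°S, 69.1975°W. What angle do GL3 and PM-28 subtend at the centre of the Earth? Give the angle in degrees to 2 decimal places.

Δφ = -18.6133°,  Δλ = -1.1764°
a = sin²(Δφ/2) + cos φ₁ cos φ₂ sin²(Δλ/2) = 0.026205
c = 2·arcsin(√a) = 0.325191 rad = 18.6321°

18.63°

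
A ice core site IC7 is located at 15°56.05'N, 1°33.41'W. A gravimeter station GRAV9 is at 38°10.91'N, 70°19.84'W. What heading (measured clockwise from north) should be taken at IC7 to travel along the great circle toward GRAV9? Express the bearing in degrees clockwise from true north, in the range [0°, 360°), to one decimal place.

305.2°

IC7: φ = +15.93417°, λ = -1.55683°
GRAV9: φ = +38.18183°, λ = -70.33067°
Δλ = -68.7738°
y = sin Δλ · cos φ₂ = -0.732726
x = cos φ₁ sin φ₂ − sin φ₁ cos φ₂ cos Δλ = 0.516279
θ = atan2(y, x) = -54.8315° → 305.1685° (mod 360°)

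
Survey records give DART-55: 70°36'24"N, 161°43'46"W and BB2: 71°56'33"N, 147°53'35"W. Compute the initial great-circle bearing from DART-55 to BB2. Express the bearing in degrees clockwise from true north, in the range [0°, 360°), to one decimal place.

66.8°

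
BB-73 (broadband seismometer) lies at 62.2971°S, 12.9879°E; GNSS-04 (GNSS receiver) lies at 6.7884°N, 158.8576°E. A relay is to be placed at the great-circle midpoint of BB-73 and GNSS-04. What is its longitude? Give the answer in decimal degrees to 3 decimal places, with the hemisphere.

135.644°E

Bx = cos φ₂ cos Δλ = -0.821961,  By = cos φ₂ sin Δλ = 0.557143
φₘ = atan2(sin φ₁ + sin φ₂, √((cos φ₁ + Bx)² + By²)) = -49.21939°
λₘ = λ₁ + atan2(By, cos φ₁ + Bx) = 135.64376°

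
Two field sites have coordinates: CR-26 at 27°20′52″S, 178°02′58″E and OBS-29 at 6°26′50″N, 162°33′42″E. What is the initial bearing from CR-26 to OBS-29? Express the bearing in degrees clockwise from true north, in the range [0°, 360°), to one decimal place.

333.8°

CR-26: φ = -27.34778°, λ = +178.04944°
OBS-29: φ = +6.44722°, λ = +162.56167°
Δλ = -15.4878°
y = sin Δλ · cos φ₂ = -0.265344
x = cos φ₁ sin φ₂ − sin φ₁ cos φ₂ cos Δλ = 0.539647
θ = atan2(y, x) = -26.1833° → 333.8167° (mod 360°)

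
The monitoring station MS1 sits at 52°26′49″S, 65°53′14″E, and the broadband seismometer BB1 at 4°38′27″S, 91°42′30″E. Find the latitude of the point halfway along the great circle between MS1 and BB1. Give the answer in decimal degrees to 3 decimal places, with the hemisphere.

29.127°S

MS1: φ = -52.44694°, λ = +65.88722°
BB1: φ = -4.64083°, λ = +91.70833°
Bx = cos φ₂ cos Δλ = 0.897207,  By = cos φ₂ sin Δλ = 0.434135
φₘ = atan2(sin φ₁ + sin φ₂, √((cos φ₁ + Bx)² + By²)) = -29.12679°
λₘ = λ₁ + atan2(By, cos φ₁ + Bx) = 81.96080°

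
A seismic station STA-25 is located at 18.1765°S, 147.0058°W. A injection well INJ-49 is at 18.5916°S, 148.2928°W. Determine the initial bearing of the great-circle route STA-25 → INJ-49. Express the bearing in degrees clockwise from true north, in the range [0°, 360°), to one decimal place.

251.0°

Δλ = -1.2870°
y = sin Δλ · cos φ₂ = -0.021288
x = cos φ₁ sin φ₂ − sin φ₁ cos φ₂ cos Δλ = -0.007319
θ = atan2(y, x) = -108.9740° → 251.0260° (mod 360°)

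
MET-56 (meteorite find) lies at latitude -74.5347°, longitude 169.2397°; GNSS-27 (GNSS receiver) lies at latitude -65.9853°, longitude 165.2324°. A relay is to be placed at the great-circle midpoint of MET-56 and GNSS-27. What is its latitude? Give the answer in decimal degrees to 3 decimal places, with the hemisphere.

70.271°S

Bx = cos φ₂ cos Δλ = 0.405976,  By = cos φ₂ sin Δλ = -0.028441
φₘ = atan2(sin φ₁ + sin φ₂, √((cos φ₁ + Bx)² + By²)) = -70.27065°
λₘ = λ₁ + atan2(By, cos φ₁ + Bx) = 166.81853°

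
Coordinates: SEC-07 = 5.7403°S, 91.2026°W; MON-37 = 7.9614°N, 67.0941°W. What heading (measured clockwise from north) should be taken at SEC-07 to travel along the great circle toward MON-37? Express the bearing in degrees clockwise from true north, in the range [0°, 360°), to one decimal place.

Δλ = 24.1085°
y = sin Δλ · cos φ₂ = 0.404529
x = cos φ₁ sin φ₂ − sin φ₁ cos φ₂ cos Δλ = 0.228227
θ = atan2(y, x) = 60.5692° → 60.5692° (mod 360°)

60.6°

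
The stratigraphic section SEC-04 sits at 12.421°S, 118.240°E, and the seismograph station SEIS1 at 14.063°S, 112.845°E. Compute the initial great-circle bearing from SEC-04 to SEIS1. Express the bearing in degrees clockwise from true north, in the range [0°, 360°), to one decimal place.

252.0°

Δλ = -5.3950°
y = sin Δλ · cos φ₂ = -0.091204
x = cos φ₁ sin φ₂ − sin φ₁ cos φ₂ cos Δλ = -0.029579
θ = atan2(y, x) = -107.9686° → 252.0314° (mod 360°)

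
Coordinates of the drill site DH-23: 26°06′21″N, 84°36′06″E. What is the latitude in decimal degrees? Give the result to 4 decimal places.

26° + 6′/60 + 21″/3600 = 26 + 0.10000 + 0.00583 = 26.1058°

26.1058°N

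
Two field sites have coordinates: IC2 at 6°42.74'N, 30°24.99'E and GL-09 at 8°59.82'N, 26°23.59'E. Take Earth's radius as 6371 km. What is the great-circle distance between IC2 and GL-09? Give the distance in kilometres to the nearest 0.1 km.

510.8 km

IC2: φ = +6.71233°, λ = +30.41650°
GL-09: φ = +8.99700°, λ = +26.39317°
Δφ = 2.2847°,  Δλ = -4.0233°
a = sin²(Δφ/2) + cos φ₁ cos φ₂ sin²(Δλ/2) = 0.001606
c = 2·arcsin(√a) = 0.080176 rad = 4.5937°
d = R·c = 6371 × 0.080176 = 510.8 km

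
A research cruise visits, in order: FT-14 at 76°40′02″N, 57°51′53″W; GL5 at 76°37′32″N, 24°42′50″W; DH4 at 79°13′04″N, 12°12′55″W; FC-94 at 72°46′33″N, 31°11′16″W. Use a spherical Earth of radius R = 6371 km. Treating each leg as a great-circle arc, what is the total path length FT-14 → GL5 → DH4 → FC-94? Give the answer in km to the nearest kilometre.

FT-14: φ = +76.66722°, λ = -57.86472°
GL5: φ = +76.62556°, λ = -24.71389°
DH4: φ = +79.21778°, λ = -12.21528°
FC-94: φ = +72.77583°, λ = -31.18778°
FT-14→GL5: c = 0.131873 rad, d = 840.16 km
GL5→DH4: c = 0.064024 rad, d = 407.89 km
DH4→FC-94: c = 0.136659 rad, d = 870.65 km
Total = 840.16 + 407.89 + 870.65 = 2118.71 km

2119 km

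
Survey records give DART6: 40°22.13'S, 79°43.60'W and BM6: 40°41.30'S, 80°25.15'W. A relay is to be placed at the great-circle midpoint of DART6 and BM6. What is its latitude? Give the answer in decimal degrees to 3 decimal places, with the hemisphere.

DART6: φ = -40.36883°, λ = -79.72667°
BM6: φ = -40.68833°, λ = -80.41917°
Bx = cos φ₂ cos Δλ = 0.758212,  By = cos φ₂ sin Δλ = -0.009165
φₘ = atan2(sin φ₁ + sin φ₂, √((cos φ₁ + Bx)² + By²)) = -40.52910°
λₘ = λ₁ + atan2(By, cos φ₁ + Bx) = -80.07209°

40.529°S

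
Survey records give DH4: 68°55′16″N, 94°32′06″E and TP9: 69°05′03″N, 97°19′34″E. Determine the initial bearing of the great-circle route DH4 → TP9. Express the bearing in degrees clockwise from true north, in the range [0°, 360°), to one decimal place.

79.4°

DH4: φ = +68.92111°, λ = +94.53500°
TP9: φ = +69.08417°, λ = +97.32611°
Δλ = 2.7911°
y = sin Δλ · cos φ₂ = 0.017384
x = cos φ₁ sin φ₂ − sin φ₁ cos φ₂ cos Δλ = 0.003241
θ = atan2(y, x) = 79.4391° → 79.4391° (mod 360°)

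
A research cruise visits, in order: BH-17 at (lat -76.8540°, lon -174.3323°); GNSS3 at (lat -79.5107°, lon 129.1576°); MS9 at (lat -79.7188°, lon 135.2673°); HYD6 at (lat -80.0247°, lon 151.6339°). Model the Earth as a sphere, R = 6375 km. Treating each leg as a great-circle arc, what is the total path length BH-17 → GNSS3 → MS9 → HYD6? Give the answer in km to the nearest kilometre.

1711 km

BH-17→GNSS3: c = 0.198481 rad, d = 1265.32 km
GNSS3→MS9: c = 0.019553 rad, d = 124.65 km
MS9→HYD6: c = 0.050345 rad, d = 320.95 km
Total = 1265.32 + 124.65 + 320.95 = 1710.92 km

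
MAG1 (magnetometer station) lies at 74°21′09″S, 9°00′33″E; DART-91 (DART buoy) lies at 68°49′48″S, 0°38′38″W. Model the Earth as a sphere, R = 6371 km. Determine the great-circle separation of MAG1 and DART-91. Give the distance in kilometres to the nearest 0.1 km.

MAG1: φ = -74.35250°, λ = +9.00917°
DART-91: φ = -68.83000°, λ = -0.64389°
Δφ = 5.5225°,  Δλ = -9.6531°
a = sin²(Δφ/2) + cos φ₁ cos φ₂ sin²(Δλ/2) = 0.003010
c = 2·arcsin(√a) = 0.109788 rad = 6.2904°
d = R·c = 6371 × 0.109788 = 699.5 km

699.5 km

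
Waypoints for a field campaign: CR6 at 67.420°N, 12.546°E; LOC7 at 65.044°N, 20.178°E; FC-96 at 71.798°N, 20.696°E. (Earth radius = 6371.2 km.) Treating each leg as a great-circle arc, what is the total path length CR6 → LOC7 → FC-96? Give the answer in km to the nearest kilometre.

CR6→LOC7: c = 0.067760 rad, d = 431.71 km
LOC7→FC-96: c = 0.117925 rad, d = 751.33 km
Total = 431.71 + 751.33 = 1183.04 km

1183 km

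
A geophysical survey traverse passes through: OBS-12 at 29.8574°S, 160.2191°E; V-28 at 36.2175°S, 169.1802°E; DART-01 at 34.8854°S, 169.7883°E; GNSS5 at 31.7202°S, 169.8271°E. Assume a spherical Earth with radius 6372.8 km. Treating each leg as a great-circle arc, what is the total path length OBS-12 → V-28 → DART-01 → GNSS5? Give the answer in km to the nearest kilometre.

1604 km

OBS-12→V-28: c = 0.171645 rad, d = 1093.86 km
V-28→DART-01: c = 0.024801 rad, d = 158.05 km
DART-01→GNSS5: c = 0.055246 rad, d = 352.07 km
Total = 1093.86 + 158.05 + 352.07 = 1603.99 km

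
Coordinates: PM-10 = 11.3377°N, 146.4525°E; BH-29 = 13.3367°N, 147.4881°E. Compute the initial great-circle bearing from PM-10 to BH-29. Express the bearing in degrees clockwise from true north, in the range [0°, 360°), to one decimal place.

26.7°

Δλ = 1.0356°
y = sin Δλ · cos φ₂ = 0.017586
x = cos φ₁ sin φ₂ − sin φ₁ cos φ₂ cos Δλ = 0.034913
θ = atan2(y, x) = 26.7349° → 26.7349° (mod 360°)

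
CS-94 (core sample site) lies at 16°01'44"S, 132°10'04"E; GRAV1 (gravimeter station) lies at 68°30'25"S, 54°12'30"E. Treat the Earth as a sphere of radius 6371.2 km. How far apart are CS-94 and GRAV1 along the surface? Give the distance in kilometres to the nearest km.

7863 km

CS-94: φ = -16.02889°, λ = +132.16778°
GRAV1: φ = -68.50694°, λ = +54.20833°
Δφ = -52.4781°,  Δλ = -77.9594°
a = sin²(Δφ/2) + cos φ₁ cos φ₂ sin²(Δλ/2) = 0.334810
c = 2·arcsin(√a) = 1.234090 rad = 70.7082°
d = R·c = 6371.2 × 1.234090 = 7862.6 km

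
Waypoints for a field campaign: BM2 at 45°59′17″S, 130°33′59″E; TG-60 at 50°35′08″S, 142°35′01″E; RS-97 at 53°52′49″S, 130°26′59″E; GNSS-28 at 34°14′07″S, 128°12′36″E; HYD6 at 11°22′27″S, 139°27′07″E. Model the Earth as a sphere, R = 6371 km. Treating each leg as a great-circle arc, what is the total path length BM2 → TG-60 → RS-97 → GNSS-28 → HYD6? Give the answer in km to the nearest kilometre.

6904 km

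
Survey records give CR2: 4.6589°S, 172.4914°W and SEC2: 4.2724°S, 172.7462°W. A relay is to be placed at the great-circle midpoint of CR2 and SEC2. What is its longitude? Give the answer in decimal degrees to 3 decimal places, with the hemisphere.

172.619°W

Bx = cos φ₂ cos Δλ = 0.997211,  By = cos φ₂ sin Δλ = -0.004435
φₘ = atan2(sin φ₁ + sin φ₂, √((cos φ₁ + Bx)² + By²)) = -4.46566°
λₘ = λ₁ + atan2(By, cos φ₁ + Bx) = -172.61883°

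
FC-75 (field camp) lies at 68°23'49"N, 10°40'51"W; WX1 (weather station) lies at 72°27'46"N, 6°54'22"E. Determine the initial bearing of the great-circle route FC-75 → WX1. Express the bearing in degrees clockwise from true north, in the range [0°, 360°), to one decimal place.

FC-75: φ = +68.39694°, λ = -10.68083°
WX1: φ = +72.46278°, λ = +6.90611°
Δλ = 17.5869°
y = sin Δλ · cos φ₂ = 0.091046
x = cos φ₁ sin φ₂ − sin φ₁ cos φ₂ cos Δλ = 0.083997
θ = atan2(y, x) = 47.3060° → 47.3060° (mod 360°)

47.3°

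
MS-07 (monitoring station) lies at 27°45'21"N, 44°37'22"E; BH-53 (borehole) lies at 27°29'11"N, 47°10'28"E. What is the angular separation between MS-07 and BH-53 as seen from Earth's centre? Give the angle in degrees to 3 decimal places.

MS-07: φ = +27.75583°, λ = +44.62278°
BH-53: φ = +27.48639°, λ = +47.17444°
Δφ = -0.2694°,  Δλ = 2.5517°
a = sin²(Δφ/2) + cos φ₁ cos φ₂ sin²(Δλ/2) = 0.000395
c = 2·arcsin(√a) = 0.039738 rad = 2.2768°

2.277°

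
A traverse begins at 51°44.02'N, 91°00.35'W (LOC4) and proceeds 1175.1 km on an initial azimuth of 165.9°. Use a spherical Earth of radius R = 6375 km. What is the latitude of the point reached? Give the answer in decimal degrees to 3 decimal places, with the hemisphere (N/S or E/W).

41.433°N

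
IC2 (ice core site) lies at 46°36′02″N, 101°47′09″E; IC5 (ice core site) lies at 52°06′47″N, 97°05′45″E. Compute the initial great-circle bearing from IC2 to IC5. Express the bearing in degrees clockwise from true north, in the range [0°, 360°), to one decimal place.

332.8°

IC2: φ = +46.60056°, λ = +101.78583°
IC5: φ = +52.11306°, λ = +97.09583°
Δλ = -4.6900°
y = sin Δλ · cos φ₂ = -0.050212
x = cos φ₁ sin φ₂ − sin φ₁ cos φ₂ cos Δλ = 0.097557
θ = atan2(y, x) = -27.2347° → 332.7653° (mod 360°)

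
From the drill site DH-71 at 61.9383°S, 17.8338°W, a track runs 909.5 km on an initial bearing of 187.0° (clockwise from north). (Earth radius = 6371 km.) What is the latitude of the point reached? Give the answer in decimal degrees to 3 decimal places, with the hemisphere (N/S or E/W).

70.034°S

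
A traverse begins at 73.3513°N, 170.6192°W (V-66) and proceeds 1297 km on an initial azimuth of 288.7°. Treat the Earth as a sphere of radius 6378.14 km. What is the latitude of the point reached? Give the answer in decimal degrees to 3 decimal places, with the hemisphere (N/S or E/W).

δ = d/R = 1297/6378.14 = 0.203351 rad
φ₂ = arcsin(sin φ₁ cos δ + cos φ₁ sin δ cos θ)
   = arcsin(0.95808·0.97940 + 0.28650·0.20195·0.32061) = 73.11490°
λ₂ = λ₁ + atan2(sin θ sin δ cos φ₁, cos δ − sin φ₁ sin φ₂) = 148.18796°

73.115°N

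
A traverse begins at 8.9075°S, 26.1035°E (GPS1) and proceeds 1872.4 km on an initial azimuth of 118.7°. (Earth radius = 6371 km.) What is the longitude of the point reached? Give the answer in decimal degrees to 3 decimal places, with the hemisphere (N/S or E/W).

41.479°E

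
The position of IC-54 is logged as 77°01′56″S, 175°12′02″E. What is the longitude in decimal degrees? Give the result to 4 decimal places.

175.2006°E

175° + 12′/60 + 2″/3600 = 175 + 0.20000 + 0.00056 = 175.2006°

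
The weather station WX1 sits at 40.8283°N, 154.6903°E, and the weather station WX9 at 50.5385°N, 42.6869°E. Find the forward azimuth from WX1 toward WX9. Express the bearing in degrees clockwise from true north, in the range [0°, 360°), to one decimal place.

Δλ = -112.0034°
y = sin Δλ · cos φ₂ = -0.589266
x = cos φ₁ sin φ₂ − sin φ₁ cos φ₂ cos Δλ = 0.739872
θ = atan2(y, x) = -38.5354° → 321.4646° (mod 360°)

321.5°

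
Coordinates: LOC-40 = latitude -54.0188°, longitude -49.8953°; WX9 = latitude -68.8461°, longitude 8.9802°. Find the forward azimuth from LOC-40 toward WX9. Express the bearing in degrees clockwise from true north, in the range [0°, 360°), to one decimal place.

142.1°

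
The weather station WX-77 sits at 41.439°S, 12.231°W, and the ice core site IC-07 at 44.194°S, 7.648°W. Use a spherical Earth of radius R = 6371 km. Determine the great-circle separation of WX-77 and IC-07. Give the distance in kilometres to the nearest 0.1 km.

483.2 km

Δφ = -2.7550°,  Δλ = 4.5830°
a = sin²(Δφ/2) + cos φ₁ cos φ₂ sin²(Δλ/2) = 0.001437
c = 2·arcsin(√a) = 0.075839 rad = 4.3452°
d = R·c = 6371 × 0.075839 = 483.2 km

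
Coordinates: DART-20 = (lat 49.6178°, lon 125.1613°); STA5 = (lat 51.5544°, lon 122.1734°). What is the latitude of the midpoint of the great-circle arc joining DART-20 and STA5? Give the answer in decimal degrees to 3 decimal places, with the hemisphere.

Bx = cos φ₂ cos Δλ = 0.620926,  By = cos φ₂ sin Δλ = -0.032410
φₘ = atan2(sin φ₁ + sin φ₂, √((cos φ₁ + Bx)² + By²)) = 50.59565°
λₘ = λ₁ + atan2(By, cos φ₁ + Bx) = 123.69808°

50.596°N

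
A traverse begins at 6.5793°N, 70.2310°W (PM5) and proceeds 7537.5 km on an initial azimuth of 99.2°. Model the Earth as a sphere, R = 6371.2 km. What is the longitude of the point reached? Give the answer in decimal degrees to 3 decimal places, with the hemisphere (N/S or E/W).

3.478°W

δ = d/R = 7537.5/6371.2 = 1.183058 rad
φ₂ = arcsin(sin φ₁ cos δ + cos φ₁ sin δ cos θ)
   = arcsin(0.11458·0.37810 + 0.99341·0.92577·-0.15988) = -5.95322°
λ₂ = λ₁ + atan2(sin θ sin δ cos φ₁, cos δ − sin φ₁ sin φ₂) = -3.47783°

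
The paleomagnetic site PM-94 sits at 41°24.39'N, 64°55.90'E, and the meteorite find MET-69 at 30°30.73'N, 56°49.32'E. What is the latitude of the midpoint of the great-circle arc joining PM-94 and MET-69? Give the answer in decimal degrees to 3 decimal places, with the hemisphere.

PM-94: φ = +41.40650°, λ = +64.93167°
MET-69: φ = +30.51217°, λ = +56.82200°
Bx = cos φ₂ cos Δλ = 0.852906,  By = cos φ₂ sin Δλ = -0.121533
φₘ = atan2(sin φ₁ + sin φ₂, √((cos φ₁ + Bx)² + By²)) = 36.02729°
λₘ = λ₁ + atan2(By, cos φ₁ + Bx) = 60.59586°

36.027°N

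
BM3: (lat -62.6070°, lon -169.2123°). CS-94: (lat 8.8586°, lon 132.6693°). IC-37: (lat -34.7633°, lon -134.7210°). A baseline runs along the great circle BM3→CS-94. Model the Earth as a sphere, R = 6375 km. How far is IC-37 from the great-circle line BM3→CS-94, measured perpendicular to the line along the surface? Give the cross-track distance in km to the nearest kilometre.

3604 km

δ₁₃ = central angle BM3→IC-37 = 0.613249 rad  (haversine)
θ₁₃ = bearing BM3→IC-37 = 53.932°,  θ₁₂ = bearing BM3→CS-94 = 302.485°
dₓₜ = R·arcsin(sin δ₁₃ · sin(θ₁₃ − θ₁₂)) = 6375·arcsin(0.57553·sin(-248.553°)) = 3603.850 km
|dₓₜ| = 3603.850 km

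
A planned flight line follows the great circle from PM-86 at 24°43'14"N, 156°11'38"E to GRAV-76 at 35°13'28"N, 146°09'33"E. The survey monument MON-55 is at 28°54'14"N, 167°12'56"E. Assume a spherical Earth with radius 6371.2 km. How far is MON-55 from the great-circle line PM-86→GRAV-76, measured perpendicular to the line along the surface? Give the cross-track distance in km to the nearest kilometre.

1163 km

PM-86: φ = +24.72056°, λ = +156.19389°
GRAV-76: φ = +35.22444°, λ = +146.15917°
MON-55: φ = +28.90389°, λ = +167.21556°
δ₁₃ = central angle PM-86→MON-55 = 0.186452 rad  (haversine)
θ₁₃ = bearing PM-86→MON-55 = 64.536°,  θ₁₂ = bearing PM-86→GRAV-76 = 322.800°
dₓₜ = R·arcsin(sin δ₁₃ · sin(θ₁₃ − θ₁₂)) = 6371.2·arcsin(0.18537·sin(-258.264°)) = 1162.809 km
|dₓₜ| = 1162.809 km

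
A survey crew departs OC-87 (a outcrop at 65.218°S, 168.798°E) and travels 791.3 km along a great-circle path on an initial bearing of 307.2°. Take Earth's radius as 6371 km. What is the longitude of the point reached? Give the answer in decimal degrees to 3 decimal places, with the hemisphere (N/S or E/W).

δ = d/R = 791.3/6371 = 0.124203 rad
φ₂ = arcsin(sin φ₁ cos δ + cos φ₁ sin δ cos θ)
   = arcsin(-0.90791·0.99230 + 0.41917·0.12388·0.60460) = -60.40285°
λ₂ = λ₁ + atan2(sin θ sin δ cos φ₁, cos δ − sin φ₁ sin φ₂) = 157.27313°

157.273°E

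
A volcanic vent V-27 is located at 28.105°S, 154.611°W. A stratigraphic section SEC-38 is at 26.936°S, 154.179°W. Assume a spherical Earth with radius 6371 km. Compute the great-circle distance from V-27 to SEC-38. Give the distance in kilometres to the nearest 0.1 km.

Δφ = 1.1690°,  Δλ = 0.4320°
a = sin²(Δφ/2) + cos φ₁ cos φ₂ sin²(Δλ/2) = 0.000115
c = 2·arcsin(√a) = 0.021471 rad = 1.2302°
d = R·c = 6371 × 0.021471 = 136.8 km

136.8 km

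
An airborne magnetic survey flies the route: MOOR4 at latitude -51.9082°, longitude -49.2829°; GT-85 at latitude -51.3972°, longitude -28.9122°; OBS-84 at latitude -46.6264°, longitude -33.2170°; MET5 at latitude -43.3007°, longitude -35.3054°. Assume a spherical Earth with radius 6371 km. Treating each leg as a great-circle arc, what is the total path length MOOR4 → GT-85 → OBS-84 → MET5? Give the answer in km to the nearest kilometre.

MOOR4→GT-85: c = 0.220043 rad, d = 1401.89 km
GT-85→OBS-84: c = 0.096717 rad, d = 616.18 km
OBS-84→MET5: c = 0.063510 rad, d = 404.62 km
Total = 1401.89 + 616.18 + 404.62 = 2422.70 km

2423 km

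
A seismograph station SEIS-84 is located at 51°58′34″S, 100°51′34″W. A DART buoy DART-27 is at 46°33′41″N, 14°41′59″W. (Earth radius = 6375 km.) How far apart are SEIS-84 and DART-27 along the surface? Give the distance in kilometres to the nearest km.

13678 km

SEIS-84: φ = -51.97611°, λ = -100.85944°
DART-27: φ = +46.56139°, λ = -14.69972°
Δφ = 98.5375°,  Δλ = 86.1597°
a = sin²(Δφ/2) + cos φ₁ cos φ₂ sin²(Δλ/2) = 0.771815
c = 2·arcsin(√a) = 2.145553 rad = 122.9311°
d = R·c = 6375 × 2.145553 = 13677.9 km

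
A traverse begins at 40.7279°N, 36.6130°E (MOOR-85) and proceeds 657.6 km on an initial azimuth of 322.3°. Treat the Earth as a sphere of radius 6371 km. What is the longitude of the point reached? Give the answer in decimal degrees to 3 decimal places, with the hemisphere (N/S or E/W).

31.474°E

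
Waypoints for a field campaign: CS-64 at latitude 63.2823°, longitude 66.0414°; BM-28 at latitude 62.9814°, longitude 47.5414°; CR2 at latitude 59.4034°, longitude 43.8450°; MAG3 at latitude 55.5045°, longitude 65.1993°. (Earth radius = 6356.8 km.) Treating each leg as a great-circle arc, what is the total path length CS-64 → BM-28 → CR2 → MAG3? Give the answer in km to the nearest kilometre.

2707 km

CS-64→BM-28: c = 0.145512 rad, d = 924.99 km
BM-28→CR2: c = 0.069732 rad, d = 443.27 km
CR2→MAG3: c = 0.210649 rad, d = 1339.05 km
Total = 924.99 + 443.27 + 1339.05 = 2707.32 km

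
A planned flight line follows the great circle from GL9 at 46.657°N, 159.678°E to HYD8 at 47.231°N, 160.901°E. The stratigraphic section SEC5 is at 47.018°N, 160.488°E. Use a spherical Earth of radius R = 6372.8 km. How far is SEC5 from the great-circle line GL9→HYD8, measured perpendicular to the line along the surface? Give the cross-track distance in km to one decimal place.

δ₁₃ = central angle GL9→SEC5 = 0.011542 rad  (haversine)
θ₁₃ = bearing GL9→SEC5 = 56.620°,  θ₁₂ = bearing GL9→HYD8 = 55.047°
dₓₜ = R·arcsin(sin δ₁₃ · sin(θ₁₃ − θ₁₂)) = 6372.8·arcsin(0.01154·sin(1.573°)) = 2.019 km
|dₓₜ| = 2.019 km

2.0 km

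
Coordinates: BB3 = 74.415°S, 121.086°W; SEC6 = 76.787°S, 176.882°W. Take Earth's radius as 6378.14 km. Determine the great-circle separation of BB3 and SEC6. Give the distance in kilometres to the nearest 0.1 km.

1506.0 km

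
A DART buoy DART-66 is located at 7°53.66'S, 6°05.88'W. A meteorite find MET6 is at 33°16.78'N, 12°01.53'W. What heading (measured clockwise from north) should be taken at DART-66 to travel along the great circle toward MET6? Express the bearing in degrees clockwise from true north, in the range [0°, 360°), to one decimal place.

352.5°

DART-66: φ = -7.89433°, λ = -6.09800°
MET6: φ = +33.27967°, λ = -12.02550°
Δλ = -5.9275°
y = sin Δλ · cos φ₂ = -0.086334
x = cos φ₁ sin φ₂ − sin φ₁ cos φ₂ cos Δλ = 0.657734
θ = atan2(y, x) = -7.4779° → 352.5221° (mod 360°)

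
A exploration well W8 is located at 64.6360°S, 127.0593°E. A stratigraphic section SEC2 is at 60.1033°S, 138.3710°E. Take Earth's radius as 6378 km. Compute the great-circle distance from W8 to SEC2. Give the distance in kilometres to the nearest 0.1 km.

769.8 km

Δφ = 4.5327°,  Δλ = 11.3117°
a = sin²(Δφ/2) + cos φ₁ cos φ₂ sin²(Δλ/2) = 0.003638
c = 2·arcsin(√a) = 0.120698 rad = 6.9155°
d = R·c = 6378 × 0.120698 = 769.8 km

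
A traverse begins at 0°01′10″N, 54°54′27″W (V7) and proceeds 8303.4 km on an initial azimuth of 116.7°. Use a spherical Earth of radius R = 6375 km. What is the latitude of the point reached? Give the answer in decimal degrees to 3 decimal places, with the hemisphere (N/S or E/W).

25.668°S

V7: φ = +0.01944°, λ = -54.90750°
δ = d/R = 8303.4/6375 = 1.302494 rad
φ₂ = arcsin(sin φ₁ cos δ + cos φ₁ sin δ cos θ)
   = arcsin(0.00034·0.26509 + 1.00000·0.96422·-0.44932) = -25.66785°
λ₂ = λ₁ + atan2(sin θ sin δ cos φ₁, cos δ − sin φ₁ sin φ₂) = 17.97805°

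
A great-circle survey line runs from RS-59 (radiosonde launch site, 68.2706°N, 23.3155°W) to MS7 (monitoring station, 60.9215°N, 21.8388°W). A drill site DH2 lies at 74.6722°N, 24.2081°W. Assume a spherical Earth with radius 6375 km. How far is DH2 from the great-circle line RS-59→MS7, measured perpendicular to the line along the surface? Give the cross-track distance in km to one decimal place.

δ₁₃ = central angle RS-59→DH2 = 0.111835 rad  (haversine)
θ₁₃ = bearing RS-59→DH2 = 357.885°,  θ₁₂ = bearing RS-59→MS7 = 174.401°
dₓₜ = R·arcsin(sin δ₁₃ · sin(θ₁₃ − θ₁₂)) = 6375·arcsin(0.11160·sin(183.484°)) = -43.238 km
|dₓₜ| = 43.238 km

43.2 km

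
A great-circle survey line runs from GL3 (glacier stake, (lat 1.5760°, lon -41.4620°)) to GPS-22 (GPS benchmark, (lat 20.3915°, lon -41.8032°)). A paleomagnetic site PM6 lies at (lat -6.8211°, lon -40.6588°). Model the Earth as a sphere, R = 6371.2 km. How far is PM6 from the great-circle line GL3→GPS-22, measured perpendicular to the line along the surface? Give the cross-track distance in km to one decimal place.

72.6 km

δ₁₃ = central angle GL3→PM6 = 0.147223 rad  (haversine)
θ₁₃ = bearing GL3→PM6 = 174.555°,  θ₁₂ = bearing GL3→GPS-22 = 359.008°
dₓₜ = R·arcsin(sin δ₁₃ · sin(θ₁₃ − θ₁₂)) = 6371.2·arcsin(0.14669·sin(-184.453°)) = 72.568 km
|dₓₜ| = 72.568 km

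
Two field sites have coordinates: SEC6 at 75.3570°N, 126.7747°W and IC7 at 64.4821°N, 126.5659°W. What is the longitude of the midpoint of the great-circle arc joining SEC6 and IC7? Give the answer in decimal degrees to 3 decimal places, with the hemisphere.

126.643°W

Bx = cos φ₂ cos Δλ = 0.430790,  By = cos φ₂ sin Δλ = 0.001570
φₘ = atan2(sin φ₁ + sin φ₂, √((cos φ₁ + Bx)² + By²)) = 69.91958°
λₘ = λ₁ + atan2(By, cos φ₁ + Bx) = -126.64312°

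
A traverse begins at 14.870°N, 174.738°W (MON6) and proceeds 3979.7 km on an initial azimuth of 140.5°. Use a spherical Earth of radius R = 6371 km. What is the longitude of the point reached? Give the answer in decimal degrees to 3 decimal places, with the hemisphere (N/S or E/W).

152.277°W

δ = d/R = 3979.7/6371 = 0.624659 rad
φ₂ = arcsin(sin φ₁ cos δ + cos φ₁ sin δ cos θ)
   = arcsin(0.25663·0.81116 + 0.96651·0.58482·-0.77162) = -13.17836°
λ₂ = λ₁ + atan2(sin θ sin δ cos φ₁, cos δ − sin φ₁ sin φ₂) = -152.27710°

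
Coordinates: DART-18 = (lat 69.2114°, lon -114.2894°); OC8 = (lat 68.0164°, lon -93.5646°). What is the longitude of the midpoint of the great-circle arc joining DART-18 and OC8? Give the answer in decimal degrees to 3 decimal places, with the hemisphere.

Bx = cos φ₂ cos Δλ = 0.350118,  By = cos φ₂ sin Δλ = 0.132472
φₘ = atan2(sin φ₁ + sin φ₂, √((cos φ₁ + Bx)² + By²)) = 68.93166°
λₘ = λ₁ + atan2(By, cos φ₁ + Bx) = -103.64800°

103.648°W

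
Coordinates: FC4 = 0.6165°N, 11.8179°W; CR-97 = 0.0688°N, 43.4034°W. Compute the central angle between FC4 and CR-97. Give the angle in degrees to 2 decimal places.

Δφ = -0.5477°,  Δλ = -31.5855°
a = sin²(Δφ/2) + cos φ₁ cos φ₂ sin²(Δλ/2) = 0.074089
c = 2·arcsin(√a) = 0.551342 rad = 31.5895°

31.59°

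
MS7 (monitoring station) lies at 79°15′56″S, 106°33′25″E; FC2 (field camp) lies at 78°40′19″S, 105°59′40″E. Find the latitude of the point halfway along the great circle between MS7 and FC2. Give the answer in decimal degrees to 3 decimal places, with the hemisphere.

78.969°S

MS7: φ = -79.26556°, λ = +106.55694°
FC2: φ = -78.67194°, λ = +105.99444°
Bx = cos φ₂ cos Δλ = 0.196417,  By = cos φ₂ sin Δλ = -0.001928
φₘ = atan2(sin φ₁ + sin φ₂, √((cos φ₁ + Bx)² + By²)) = -78.96888°
λₘ = λ₁ + atan2(By, cos φ₁ + Bx) = 106.26822°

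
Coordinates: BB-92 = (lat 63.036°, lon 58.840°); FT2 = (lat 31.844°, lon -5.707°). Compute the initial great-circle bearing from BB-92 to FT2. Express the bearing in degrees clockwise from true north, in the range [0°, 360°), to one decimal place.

Δλ = -64.5470°
y = sin Δλ · cos φ₂ = -0.767035
x = cos φ₁ sin φ₂ − sin φ₁ cos φ₂ cos Δλ = -0.086163
θ = atan2(y, x) = -96.4093° → 263.5907° (mod 360°)

263.6°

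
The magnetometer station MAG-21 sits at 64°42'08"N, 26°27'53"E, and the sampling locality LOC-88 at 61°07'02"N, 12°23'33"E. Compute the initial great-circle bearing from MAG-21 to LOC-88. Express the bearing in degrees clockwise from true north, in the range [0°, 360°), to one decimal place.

247.2°

MAG-21: φ = +64.70222°, λ = +26.46472°
LOC-88: φ = +61.11722°, λ = +12.39250°
Δλ = -14.0722°
y = sin Δλ · cos φ₂ = -0.117444
x = cos φ₁ sin φ₂ − sin φ₁ cos φ₂ cos Δλ = -0.049424
θ = atan2(y, x) = -112.8229° → 247.1771° (mod 360°)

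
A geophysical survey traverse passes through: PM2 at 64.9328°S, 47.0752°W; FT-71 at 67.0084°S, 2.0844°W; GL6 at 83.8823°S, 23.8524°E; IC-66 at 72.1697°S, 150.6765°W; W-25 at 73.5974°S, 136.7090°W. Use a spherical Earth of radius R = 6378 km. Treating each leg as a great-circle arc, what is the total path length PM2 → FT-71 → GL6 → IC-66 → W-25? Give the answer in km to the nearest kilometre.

PM2→FT-71: c = 0.314690 rad, d = 2007.09 km
FT-71→GL6: c = 0.308622 rad, d = 1968.39 km
GL6→IC-66: c = 0.417605 rad, d = 2663.49 km
IC-66→W-25: c = 0.075741 rad, d = 483.08 km
Total = 2007.09 + 1968.39 + 2663.49 + 483.08 = 7122.04 km

7122 km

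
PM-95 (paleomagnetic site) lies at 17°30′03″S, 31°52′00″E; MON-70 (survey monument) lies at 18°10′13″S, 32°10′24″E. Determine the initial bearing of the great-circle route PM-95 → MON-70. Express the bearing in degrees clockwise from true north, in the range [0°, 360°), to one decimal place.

PM-95: φ = -17.50083°, λ = +31.86667°
MON-70: φ = -18.17028°, λ = +32.17333°
Δλ = 0.3067°
y = sin Δλ · cos φ₂ = 0.005085
x = cos φ₁ sin φ₂ − sin φ₁ cos φ₂ cos Δλ = -0.011688
θ = atan2(y, x) = 156.4860° → 156.4860° (mod 360°)

156.5°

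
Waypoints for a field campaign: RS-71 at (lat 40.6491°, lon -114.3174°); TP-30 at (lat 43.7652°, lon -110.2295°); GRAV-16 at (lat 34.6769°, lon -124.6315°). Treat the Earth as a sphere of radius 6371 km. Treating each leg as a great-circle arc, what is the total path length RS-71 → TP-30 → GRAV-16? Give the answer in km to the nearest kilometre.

RS-71→TP-30: c = 0.075815 rad, d = 483.02 km
TP-30→GRAV-16: c = 0.250525 rad, d = 1596.09 km
Total = 483.02 + 1596.09 = 2079.11 km

2079 km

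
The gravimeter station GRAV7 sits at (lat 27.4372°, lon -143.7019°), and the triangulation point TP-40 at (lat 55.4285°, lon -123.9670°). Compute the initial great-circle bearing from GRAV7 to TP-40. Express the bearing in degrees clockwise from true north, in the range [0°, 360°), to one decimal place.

Δλ = 19.7349°
y = sin Δλ · cos φ₂ = 0.191605
x = cos φ₁ sin φ₂ − sin φ₁ cos φ₂ cos Δλ = 0.484694
θ = atan2(y, x) = 21.5694° → 21.5694° (mod 360°)

21.6°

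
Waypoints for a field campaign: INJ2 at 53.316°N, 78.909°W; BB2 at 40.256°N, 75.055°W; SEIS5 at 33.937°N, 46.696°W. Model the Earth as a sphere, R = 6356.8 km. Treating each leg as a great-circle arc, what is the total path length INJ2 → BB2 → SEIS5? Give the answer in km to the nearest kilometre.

INJ2→BB2: c = 0.232459 rad, d = 1477.69 km
BB2→SEIS5: c = 0.407945 rad, d = 2593.22 km
Total = 1477.69 + 2593.22 = 4070.92 km

4071 km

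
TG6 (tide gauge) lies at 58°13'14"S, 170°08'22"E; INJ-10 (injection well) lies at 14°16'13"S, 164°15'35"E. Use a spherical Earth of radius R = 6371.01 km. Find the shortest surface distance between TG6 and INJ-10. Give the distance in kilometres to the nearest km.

4912 km

TG6: φ = -58.22056°, λ = +170.13944°
INJ-10: φ = -14.27028°, λ = +164.25972°
Δφ = 43.9503°,  Δλ = -5.8797°
a = sin²(Δφ/2) + cos φ₁ cos φ₂ sin²(Δλ/2) = 0.141371
c = 2·arcsin(√a) = 0.770938 rad = 44.1715°
d = R·c = 6371.01 × 0.770938 = 4911.7 km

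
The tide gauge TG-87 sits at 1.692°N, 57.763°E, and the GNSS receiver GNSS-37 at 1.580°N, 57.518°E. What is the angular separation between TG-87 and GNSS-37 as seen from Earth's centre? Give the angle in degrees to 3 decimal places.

0.269°

Δφ = -0.1120°,  Δλ = -0.2450°
a = sin²(Δφ/2) + cos φ₁ cos φ₂ sin²(Δλ/2) = 0.000006
c = 2·arcsin(√a) = 0.004700 rad = 0.2693°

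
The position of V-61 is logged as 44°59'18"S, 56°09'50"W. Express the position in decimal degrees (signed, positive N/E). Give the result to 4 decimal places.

-44.9883°, -56.1639°

lat: 44.9883° S → -44.9883°
lon: 56.1639° W → -56.1639°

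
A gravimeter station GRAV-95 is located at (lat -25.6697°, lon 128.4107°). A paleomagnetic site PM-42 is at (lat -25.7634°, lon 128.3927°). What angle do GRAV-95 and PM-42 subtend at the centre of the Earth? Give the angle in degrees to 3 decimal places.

0.095°

Δφ = -0.0937°,  Δλ = -0.0180°
a = sin²(Δφ/2) + cos φ₁ cos φ₂ sin²(Δλ/2) = 0.000001
c = 2·arcsin(√a) = 0.001660 rad = 0.0951°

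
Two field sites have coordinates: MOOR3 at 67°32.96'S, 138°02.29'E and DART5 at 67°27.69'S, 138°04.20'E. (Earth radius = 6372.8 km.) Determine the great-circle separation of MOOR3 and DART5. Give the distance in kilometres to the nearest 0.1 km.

9.9 km

MOOR3: φ = -67.54933°, λ = +138.03817°
DART5: φ = -67.46150°, λ = +138.07000°
Δφ = 0.0878°,  Δλ = 0.0318°
a = sin²(Δφ/2) + cos φ₁ cos φ₂ sin²(Δλ/2) = 0.000001
c = 2·arcsin(√a) = 0.001548 rad = 0.0887°
d = R·c = 6372.8 × 0.001548 = 9.9 km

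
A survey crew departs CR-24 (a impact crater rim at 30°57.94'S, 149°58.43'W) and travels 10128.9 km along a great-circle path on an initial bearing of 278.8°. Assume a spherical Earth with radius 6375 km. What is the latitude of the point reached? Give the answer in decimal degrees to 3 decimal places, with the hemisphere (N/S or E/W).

8.074°N

CR-24: φ = -30.96567°, λ = -149.97383°
δ = d/R = 10128.9/6375 = 1.588847 rad
φ₂ = arcsin(sin φ₁ cos δ + cos φ₁ sin δ cos θ)
   = arcsin(-0.51452·-0.01805 + 0.85748·0.99984·0.15299) = 8.07373°
λ₂ = λ₁ + atan2(sin θ sin δ cos φ₁, cos δ − sin φ₁ sin φ₂) = 123.68744°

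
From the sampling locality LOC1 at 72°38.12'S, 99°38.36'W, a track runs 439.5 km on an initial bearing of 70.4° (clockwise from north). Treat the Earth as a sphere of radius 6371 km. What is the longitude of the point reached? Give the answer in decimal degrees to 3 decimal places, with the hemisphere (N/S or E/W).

88.162°W

LOC1: φ = -72.63533°, λ = -99.63933°
δ = d/R = 439.5/6371 = 0.068984 rad
φ₂ = arcsin(sin φ₁ cos δ + cos φ₁ sin δ cos θ)
   = arcsin(-0.95442·0.99762 + 0.29845·0.06893·0.33545) = -70.95340°
λ₂ = λ₁ + atan2(sin θ sin δ cos φ₁, cos δ − sin φ₁ sin φ₂) = -88.16179°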